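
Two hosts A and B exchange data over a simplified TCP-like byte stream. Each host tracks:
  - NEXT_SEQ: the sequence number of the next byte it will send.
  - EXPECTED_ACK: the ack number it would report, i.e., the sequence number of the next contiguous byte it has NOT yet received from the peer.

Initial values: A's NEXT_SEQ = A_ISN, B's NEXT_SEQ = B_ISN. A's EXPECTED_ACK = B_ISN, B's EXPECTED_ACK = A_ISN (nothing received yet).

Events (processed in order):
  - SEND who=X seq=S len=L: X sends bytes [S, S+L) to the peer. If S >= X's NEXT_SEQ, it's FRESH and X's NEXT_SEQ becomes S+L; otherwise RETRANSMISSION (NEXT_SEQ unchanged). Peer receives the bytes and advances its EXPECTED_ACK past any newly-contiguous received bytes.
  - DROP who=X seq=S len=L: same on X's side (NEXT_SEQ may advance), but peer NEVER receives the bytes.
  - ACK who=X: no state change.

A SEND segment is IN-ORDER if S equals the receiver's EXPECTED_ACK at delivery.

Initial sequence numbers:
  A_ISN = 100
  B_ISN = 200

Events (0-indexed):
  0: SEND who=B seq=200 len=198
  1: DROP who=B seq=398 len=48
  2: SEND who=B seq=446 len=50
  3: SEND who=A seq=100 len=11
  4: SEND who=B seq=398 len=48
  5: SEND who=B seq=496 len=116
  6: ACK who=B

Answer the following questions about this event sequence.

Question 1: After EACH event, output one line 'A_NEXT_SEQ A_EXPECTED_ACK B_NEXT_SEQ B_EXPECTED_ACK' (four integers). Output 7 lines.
100 398 398 100
100 398 446 100
100 398 496 100
111 398 496 111
111 496 496 111
111 612 612 111
111 612 612 111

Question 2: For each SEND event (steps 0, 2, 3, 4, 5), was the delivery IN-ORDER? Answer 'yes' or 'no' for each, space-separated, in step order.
Answer: yes no yes yes yes

Derivation:
Step 0: SEND seq=200 -> in-order
Step 2: SEND seq=446 -> out-of-order
Step 3: SEND seq=100 -> in-order
Step 4: SEND seq=398 -> in-order
Step 5: SEND seq=496 -> in-order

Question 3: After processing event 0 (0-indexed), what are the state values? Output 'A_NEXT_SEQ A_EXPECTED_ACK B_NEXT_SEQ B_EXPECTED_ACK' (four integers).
After event 0: A_seq=100 A_ack=398 B_seq=398 B_ack=100

100 398 398 100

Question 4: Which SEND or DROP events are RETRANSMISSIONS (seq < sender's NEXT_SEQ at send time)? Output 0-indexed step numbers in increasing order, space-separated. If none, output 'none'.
Step 0: SEND seq=200 -> fresh
Step 1: DROP seq=398 -> fresh
Step 2: SEND seq=446 -> fresh
Step 3: SEND seq=100 -> fresh
Step 4: SEND seq=398 -> retransmit
Step 5: SEND seq=496 -> fresh

Answer: 4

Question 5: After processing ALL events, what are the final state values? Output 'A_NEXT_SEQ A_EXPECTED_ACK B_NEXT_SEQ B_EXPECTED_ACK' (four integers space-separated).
Answer: 111 612 612 111

Derivation:
After event 0: A_seq=100 A_ack=398 B_seq=398 B_ack=100
After event 1: A_seq=100 A_ack=398 B_seq=446 B_ack=100
After event 2: A_seq=100 A_ack=398 B_seq=496 B_ack=100
After event 3: A_seq=111 A_ack=398 B_seq=496 B_ack=111
After event 4: A_seq=111 A_ack=496 B_seq=496 B_ack=111
After event 5: A_seq=111 A_ack=612 B_seq=612 B_ack=111
After event 6: A_seq=111 A_ack=612 B_seq=612 B_ack=111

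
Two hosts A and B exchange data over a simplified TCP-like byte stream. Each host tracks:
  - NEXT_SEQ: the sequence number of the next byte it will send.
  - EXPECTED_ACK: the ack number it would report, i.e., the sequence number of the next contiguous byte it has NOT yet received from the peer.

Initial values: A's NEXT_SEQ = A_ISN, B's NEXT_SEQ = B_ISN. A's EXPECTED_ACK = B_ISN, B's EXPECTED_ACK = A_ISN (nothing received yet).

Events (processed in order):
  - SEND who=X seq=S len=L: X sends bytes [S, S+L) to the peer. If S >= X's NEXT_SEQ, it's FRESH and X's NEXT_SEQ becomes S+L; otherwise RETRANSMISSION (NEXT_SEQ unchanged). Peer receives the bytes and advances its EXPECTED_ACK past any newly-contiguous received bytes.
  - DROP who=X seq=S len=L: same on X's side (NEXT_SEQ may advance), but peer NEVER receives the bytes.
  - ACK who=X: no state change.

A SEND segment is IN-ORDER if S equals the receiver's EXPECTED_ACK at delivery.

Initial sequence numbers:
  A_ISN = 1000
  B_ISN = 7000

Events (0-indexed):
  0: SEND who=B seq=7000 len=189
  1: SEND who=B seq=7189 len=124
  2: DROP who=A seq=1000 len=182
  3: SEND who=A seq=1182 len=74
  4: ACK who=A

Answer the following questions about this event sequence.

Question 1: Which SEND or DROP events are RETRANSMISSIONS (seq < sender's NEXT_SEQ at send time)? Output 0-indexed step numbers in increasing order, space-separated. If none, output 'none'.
Step 0: SEND seq=7000 -> fresh
Step 1: SEND seq=7189 -> fresh
Step 2: DROP seq=1000 -> fresh
Step 3: SEND seq=1182 -> fresh

Answer: none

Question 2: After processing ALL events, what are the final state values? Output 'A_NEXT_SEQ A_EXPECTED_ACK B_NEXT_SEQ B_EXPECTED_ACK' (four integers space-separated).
After event 0: A_seq=1000 A_ack=7189 B_seq=7189 B_ack=1000
After event 1: A_seq=1000 A_ack=7313 B_seq=7313 B_ack=1000
After event 2: A_seq=1182 A_ack=7313 B_seq=7313 B_ack=1000
After event 3: A_seq=1256 A_ack=7313 B_seq=7313 B_ack=1000
After event 4: A_seq=1256 A_ack=7313 B_seq=7313 B_ack=1000

Answer: 1256 7313 7313 1000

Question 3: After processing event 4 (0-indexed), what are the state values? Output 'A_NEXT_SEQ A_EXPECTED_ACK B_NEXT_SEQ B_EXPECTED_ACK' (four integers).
After event 0: A_seq=1000 A_ack=7189 B_seq=7189 B_ack=1000
After event 1: A_seq=1000 A_ack=7313 B_seq=7313 B_ack=1000
After event 2: A_seq=1182 A_ack=7313 B_seq=7313 B_ack=1000
After event 3: A_seq=1256 A_ack=7313 B_seq=7313 B_ack=1000
After event 4: A_seq=1256 A_ack=7313 B_seq=7313 B_ack=1000

1256 7313 7313 1000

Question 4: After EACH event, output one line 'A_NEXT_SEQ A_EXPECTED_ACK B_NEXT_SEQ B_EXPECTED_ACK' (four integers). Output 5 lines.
1000 7189 7189 1000
1000 7313 7313 1000
1182 7313 7313 1000
1256 7313 7313 1000
1256 7313 7313 1000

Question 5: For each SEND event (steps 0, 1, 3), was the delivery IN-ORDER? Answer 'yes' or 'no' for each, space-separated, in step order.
Step 0: SEND seq=7000 -> in-order
Step 1: SEND seq=7189 -> in-order
Step 3: SEND seq=1182 -> out-of-order

Answer: yes yes no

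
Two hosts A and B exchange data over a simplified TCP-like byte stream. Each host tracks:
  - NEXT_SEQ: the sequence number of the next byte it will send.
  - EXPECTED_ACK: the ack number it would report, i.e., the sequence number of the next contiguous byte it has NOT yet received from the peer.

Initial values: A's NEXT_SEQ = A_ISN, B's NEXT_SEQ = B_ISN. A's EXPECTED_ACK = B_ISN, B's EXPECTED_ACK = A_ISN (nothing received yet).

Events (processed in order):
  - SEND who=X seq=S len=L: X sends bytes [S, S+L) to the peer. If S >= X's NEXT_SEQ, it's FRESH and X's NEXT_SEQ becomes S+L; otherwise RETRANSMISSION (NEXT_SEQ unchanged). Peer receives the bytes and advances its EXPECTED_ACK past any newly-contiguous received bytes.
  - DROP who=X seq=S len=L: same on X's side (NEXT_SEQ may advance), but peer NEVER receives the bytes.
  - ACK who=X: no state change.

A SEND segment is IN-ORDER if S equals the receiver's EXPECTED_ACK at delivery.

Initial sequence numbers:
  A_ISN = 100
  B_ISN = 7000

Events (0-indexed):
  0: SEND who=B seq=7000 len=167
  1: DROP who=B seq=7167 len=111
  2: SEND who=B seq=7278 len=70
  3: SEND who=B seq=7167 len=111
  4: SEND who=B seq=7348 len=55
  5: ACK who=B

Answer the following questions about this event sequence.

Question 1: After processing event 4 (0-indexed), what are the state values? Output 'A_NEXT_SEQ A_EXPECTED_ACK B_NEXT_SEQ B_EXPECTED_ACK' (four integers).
After event 0: A_seq=100 A_ack=7167 B_seq=7167 B_ack=100
After event 1: A_seq=100 A_ack=7167 B_seq=7278 B_ack=100
After event 2: A_seq=100 A_ack=7167 B_seq=7348 B_ack=100
After event 3: A_seq=100 A_ack=7348 B_seq=7348 B_ack=100
After event 4: A_seq=100 A_ack=7403 B_seq=7403 B_ack=100

100 7403 7403 100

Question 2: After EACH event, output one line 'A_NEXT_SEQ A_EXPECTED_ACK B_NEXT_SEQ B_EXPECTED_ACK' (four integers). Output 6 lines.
100 7167 7167 100
100 7167 7278 100
100 7167 7348 100
100 7348 7348 100
100 7403 7403 100
100 7403 7403 100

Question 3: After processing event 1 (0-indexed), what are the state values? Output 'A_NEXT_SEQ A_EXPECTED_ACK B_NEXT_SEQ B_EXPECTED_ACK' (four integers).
After event 0: A_seq=100 A_ack=7167 B_seq=7167 B_ack=100
After event 1: A_seq=100 A_ack=7167 B_seq=7278 B_ack=100

100 7167 7278 100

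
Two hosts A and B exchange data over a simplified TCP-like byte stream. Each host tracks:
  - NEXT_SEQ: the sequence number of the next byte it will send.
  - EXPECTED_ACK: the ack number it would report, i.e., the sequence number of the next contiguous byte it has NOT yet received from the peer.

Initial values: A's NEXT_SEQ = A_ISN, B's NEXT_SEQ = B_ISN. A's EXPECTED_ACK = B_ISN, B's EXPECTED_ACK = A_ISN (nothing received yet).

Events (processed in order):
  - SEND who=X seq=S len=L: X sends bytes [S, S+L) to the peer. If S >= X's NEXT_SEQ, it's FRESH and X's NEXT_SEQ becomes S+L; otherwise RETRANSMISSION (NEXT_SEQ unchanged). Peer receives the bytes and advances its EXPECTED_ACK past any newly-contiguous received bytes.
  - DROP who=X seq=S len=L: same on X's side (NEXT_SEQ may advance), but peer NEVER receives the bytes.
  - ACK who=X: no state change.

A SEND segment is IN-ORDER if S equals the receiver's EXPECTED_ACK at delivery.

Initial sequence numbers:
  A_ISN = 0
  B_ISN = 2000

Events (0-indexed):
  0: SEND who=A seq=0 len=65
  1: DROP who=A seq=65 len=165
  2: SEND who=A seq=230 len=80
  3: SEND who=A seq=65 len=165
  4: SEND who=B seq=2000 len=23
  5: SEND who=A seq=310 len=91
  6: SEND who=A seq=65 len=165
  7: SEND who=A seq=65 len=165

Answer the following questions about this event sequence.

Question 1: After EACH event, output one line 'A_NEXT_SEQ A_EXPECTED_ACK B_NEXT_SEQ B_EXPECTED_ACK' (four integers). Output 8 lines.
65 2000 2000 65
230 2000 2000 65
310 2000 2000 65
310 2000 2000 310
310 2023 2023 310
401 2023 2023 401
401 2023 2023 401
401 2023 2023 401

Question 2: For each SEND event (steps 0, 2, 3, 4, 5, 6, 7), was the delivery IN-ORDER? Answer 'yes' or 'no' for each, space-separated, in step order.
Answer: yes no yes yes yes no no

Derivation:
Step 0: SEND seq=0 -> in-order
Step 2: SEND seq=230 -> out-of-order
Step 3: SEND seq=65 -> in-order
Step 4: SEND seq=2000 -> in-order
Step 5: SEND seq=310 -> in-order
Step 6: SEND seq=65 -> out-of-order
Step 7: SEND seq=65 -> out-of-order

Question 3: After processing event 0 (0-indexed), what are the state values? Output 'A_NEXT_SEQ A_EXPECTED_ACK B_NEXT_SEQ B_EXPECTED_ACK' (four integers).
After event 0: A_seq=65 A_ack=2000 B_seq=2000 B_ack=65

65 2000 2000 65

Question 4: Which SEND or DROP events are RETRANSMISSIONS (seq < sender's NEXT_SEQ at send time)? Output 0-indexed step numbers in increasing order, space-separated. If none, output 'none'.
Answer: 3 6 7

Derivation:
Step 0: SEND seq=0 -> fresh
Step 1: DROP seq=65 -> fresh
Step 2: SEND seq=230 -> fresh
Step 3: SEND seq=65 -> retransmit
Step 4: SEND seq=2000 -> fresh
Step 5: SEND seq=310 -> fresh
Step 6: SEND seq=65 -> retransmit
Step 7: SEND seq=65 -> retransmit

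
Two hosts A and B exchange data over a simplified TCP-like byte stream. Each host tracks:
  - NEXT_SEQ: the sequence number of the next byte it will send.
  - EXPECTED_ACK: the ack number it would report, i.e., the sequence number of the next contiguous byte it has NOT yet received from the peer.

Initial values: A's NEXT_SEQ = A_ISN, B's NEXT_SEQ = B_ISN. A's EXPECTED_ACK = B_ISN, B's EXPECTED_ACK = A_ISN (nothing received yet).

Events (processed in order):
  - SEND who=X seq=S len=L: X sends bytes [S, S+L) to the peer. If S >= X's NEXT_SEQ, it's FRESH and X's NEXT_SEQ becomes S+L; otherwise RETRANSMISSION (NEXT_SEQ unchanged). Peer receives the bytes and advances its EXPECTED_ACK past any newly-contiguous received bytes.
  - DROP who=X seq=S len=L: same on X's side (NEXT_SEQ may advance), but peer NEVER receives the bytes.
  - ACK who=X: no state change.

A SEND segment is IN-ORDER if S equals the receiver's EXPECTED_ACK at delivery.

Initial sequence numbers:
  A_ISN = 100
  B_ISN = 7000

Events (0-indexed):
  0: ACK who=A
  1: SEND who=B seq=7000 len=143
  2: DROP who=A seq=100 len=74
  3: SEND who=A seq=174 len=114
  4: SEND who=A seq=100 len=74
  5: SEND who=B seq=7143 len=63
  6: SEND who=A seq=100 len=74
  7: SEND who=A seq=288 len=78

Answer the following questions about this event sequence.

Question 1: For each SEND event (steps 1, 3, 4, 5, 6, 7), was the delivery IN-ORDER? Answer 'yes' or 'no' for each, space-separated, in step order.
Step 1: SEND seq=7000 -> in-order
Step 3: SEND seq=174 -> out-of-order
Step 4: SEND seq=100 -> in-order
Step 5: SEND seq=7143 -> in-order
Step 6: SEND seq=100 -> out-of-order
Step 7: SEND seq=288 -> in-order

Answer: yes no yes yes no yes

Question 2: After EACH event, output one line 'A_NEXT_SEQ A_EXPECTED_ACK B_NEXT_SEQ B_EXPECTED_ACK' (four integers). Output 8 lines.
100 7000 7000 100
100 7143 7143 100
174 7143 7143 100
288 7143 7143 100
288 7143 7143 288
288 7206 7206 288
288 7206 7206 288
366 7206 7206 366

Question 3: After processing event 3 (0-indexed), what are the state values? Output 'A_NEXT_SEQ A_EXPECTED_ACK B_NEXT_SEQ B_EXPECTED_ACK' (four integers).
After event 0: A_seq=100 A_ack=7000 B_seq=7000 B_ack=100
After event 1: A_seq=100 A_ack=7143 B_seq=7143 B_ack=100
After event 2: A_seq=174 A_ack=7143 B_seq=7143 B_ack=100
After event 3: A_seq=288 A_ack=7143 B_seq=7143 B_ack=100

288 7143 7143 100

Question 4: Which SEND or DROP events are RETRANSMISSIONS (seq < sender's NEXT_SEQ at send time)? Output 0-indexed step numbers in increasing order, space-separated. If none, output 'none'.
Answer: 4 6

Derivation:
Step 1: SEND seq=7000 -> fresh
Step 2: DROP seq=100 -> fresh
Step 3: SEND seq=174 -> fresh
Step 4: SEND seq=100 -> retransmit
Step 5: SEND seq=7143 -> fresh
Step 6: SEND seq=100 -> retransmit
Step 7: SEND seq=288 -> fresh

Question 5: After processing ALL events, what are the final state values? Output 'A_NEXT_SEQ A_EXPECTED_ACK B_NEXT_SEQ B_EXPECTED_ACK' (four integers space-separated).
Answer: 366 7206 7206 366

Derivation:
After event 0: A_seq=100 A_ack=7000 B_seq=7000 B_ack=100
After event 1: A_seq=100 A_ack=7143 B_seq=7143 B_ack=100
After event 2: A_seq=174 A_ack=7143 B_seq=7143 B_ack=100
After event 3: A_seq=288 A_ack=7143 B_seq=7143 B_ack=100
After event 4: A_seq=288 A_ack=7143 B_seq=7143 B_ack=288
After event 5: A_seq=288 A_ack=7206 B_seq=7206 B_ack=288
After event 6: A_seq=288 A_ack=7206 B_seq=7206 B_ack=288
After event 7: A_seq=366 A_ack=7206 B_seq=7206 B_ack=366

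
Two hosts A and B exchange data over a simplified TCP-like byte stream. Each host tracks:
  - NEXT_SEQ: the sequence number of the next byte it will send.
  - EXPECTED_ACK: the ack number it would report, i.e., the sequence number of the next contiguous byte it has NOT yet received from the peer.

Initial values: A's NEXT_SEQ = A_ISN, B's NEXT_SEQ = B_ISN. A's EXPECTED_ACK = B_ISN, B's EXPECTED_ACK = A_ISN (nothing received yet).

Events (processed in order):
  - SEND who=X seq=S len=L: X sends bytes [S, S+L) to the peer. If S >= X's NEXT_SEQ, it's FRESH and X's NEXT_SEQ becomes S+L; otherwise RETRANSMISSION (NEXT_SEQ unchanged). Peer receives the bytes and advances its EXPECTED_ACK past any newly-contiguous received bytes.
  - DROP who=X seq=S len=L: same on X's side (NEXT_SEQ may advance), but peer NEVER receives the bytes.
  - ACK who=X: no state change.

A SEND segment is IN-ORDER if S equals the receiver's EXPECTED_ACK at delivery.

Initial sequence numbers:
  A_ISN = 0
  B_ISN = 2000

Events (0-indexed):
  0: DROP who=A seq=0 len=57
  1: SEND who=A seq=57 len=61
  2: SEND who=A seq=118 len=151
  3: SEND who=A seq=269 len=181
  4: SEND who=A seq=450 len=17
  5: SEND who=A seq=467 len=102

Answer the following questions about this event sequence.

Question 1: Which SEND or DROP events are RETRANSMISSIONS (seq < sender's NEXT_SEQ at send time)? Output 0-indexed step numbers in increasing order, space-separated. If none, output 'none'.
Answer: none

Derivation:
Step 0: DROP seq=0 -> fresh
Step 1: SEND seq=57 -> fresh
Step 2: SEND seq=118 -> fresh
Step 3: SEND seq=269 -> fresh
Step 4: SEND seq=450 -> fresh
Step 5: SEND seq=467 -> fresh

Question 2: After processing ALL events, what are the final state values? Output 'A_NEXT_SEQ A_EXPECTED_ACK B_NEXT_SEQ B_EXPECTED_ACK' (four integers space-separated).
After event 0: A_seq=57 A_ack=2000 B_seq=2000 B_ack=0
After event 1: A_seq=118 A_ack=2000 B_seq=2000 B_ack=0
After event 2: A_seq=269 A_ack=2000 B_seq=2000 B_ack=0
After event 3: A_seq=450 A_ack=2000 B_seq=2000 B_ack=0
After event 4: A_seq=467 A_ack=2000 B_seq=2000 B_ack=0
After event 5: A_seq=569 A_ack=2000 B_seq=2000 B_ack=0

Answer: 569 2000 2000 0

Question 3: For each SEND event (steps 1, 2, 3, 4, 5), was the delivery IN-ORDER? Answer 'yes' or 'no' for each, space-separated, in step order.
Step 1: SEND seq=57 -> out-of-order
Step 2: SEND seq=118 -> out-of-order
Step 3: SEND seq=269 -> out-of-order
Step 4: SEND seq=450 -> out-of-order
Step 5: SEND seq=467 -> out-of-order

Answer: no no no no no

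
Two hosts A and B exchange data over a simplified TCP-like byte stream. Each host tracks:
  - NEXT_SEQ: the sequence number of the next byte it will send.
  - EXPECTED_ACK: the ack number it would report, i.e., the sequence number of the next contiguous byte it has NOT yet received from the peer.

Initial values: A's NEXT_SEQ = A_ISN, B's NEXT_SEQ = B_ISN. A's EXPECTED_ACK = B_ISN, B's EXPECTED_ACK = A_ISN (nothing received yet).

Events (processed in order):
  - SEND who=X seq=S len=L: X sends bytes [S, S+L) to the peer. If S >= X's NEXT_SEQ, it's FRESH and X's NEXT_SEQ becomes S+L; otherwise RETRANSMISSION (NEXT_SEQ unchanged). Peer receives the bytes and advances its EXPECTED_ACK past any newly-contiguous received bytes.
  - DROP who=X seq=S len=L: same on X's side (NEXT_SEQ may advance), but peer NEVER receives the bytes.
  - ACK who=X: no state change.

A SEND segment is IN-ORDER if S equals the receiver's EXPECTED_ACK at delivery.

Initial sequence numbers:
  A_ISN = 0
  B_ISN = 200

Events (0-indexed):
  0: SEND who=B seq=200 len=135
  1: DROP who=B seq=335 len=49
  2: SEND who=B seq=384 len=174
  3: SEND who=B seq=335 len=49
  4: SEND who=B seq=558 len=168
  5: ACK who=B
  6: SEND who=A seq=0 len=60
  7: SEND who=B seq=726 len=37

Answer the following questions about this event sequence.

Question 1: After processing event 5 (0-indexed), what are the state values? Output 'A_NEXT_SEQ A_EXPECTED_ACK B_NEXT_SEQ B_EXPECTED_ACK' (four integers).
After event 0: A_seq=0 A_ack=335 B_seq=335 B_ack=0
After event 1: A_seq=0 A_ack=335 B_seq=384 B_ack=0
After event 2: A_seq=0 A_ack=335 B_seq=558 B_ack=0
After event 3: A_seq=0 A_ack=558 B_seq=558 B_ack=0
After event 4: A_seq=0 A_ack=726 B_seq=726 B_ack=0
After event 5: A_seq=0 A_ack=726 B_seq=726 B_ack=0

0 726 726 0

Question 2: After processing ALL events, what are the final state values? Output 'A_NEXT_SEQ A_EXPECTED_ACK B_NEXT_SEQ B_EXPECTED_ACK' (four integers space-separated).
After event 0: A_seq=0 A_ack=335 B_seq=335 B_ack=0
After event 1: A_seq=0 A_ack=335 B_seq=384 B_ack=0
After event 2: A_seq=0 A_ack=335 B_seq=558 B_ack=0
After event 3: A_seq=0 A_ack=558 B_seq=558 B_ack=0
After event 4: A_seq=0 A_ack=726 B_seq=726 B_ack=0
After event 5: A_seq=0 A_ack=726 B_seq=726 B_ack=0
After event 6: A_seq=60 A_ack=726 B_seq=726 B_ack=60
After event 7: A_seq=60 A_ack=763 B_seq=763 B_ack=60

Answer: 60 763 763 60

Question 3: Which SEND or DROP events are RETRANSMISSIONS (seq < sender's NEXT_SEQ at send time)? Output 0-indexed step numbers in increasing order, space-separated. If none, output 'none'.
Answer: 3

Derivation:
Step 0: SEND seq=200 -> fresh
Step 1: DROP seq=335 -> fresh
Step 2: SEND seq=384 -> fresh
Step 3: SEND seq=335 -> retransmit
Step 4: SEND seq=558 -> fresh
Step 6: SEND seq=0 -> fresh
Step 7: SEND seq=726 -> fresh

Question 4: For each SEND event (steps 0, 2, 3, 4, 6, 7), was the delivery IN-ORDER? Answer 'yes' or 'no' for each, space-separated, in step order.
Answer: yes no yes yes yes yes

Derivation:
Step 0: SEND seq=200 -> in-order
Step 2: SEND seq=384 -> out-of-order
Step 3: SEND seq=335 -> in-order
Step 4: SEND seq=558 -> in-order
Step 6: SEND seq=0 -> in-order
Step 7: SEND seq=726 -> in-order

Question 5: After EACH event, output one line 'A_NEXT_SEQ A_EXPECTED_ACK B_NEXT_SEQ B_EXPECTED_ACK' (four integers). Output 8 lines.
0 335 335 0
0 335 384 0
0 335 558 0
0 558 558 0
0 726 726 0
0 726 726 0
60 726 726 60
60 763 763 60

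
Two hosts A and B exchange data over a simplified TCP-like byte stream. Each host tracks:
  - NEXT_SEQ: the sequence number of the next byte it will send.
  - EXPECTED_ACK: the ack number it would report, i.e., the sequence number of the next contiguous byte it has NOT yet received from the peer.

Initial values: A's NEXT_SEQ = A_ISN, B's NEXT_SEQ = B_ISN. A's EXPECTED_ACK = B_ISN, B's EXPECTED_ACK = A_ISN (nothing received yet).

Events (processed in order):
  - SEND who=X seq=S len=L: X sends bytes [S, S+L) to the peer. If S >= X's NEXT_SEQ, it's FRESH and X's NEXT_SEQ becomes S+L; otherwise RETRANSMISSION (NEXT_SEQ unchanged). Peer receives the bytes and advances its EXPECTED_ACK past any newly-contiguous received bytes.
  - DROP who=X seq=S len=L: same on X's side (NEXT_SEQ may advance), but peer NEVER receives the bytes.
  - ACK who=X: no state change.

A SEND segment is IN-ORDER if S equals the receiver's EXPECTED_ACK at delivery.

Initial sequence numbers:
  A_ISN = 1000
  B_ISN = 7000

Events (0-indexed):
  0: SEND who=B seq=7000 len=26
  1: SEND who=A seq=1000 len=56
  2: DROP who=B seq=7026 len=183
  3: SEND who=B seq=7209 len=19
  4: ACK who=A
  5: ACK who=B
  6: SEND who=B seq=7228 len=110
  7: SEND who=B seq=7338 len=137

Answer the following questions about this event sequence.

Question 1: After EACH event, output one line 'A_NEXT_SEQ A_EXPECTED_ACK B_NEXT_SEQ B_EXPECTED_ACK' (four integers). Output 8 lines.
1000 7026 7026 1000
1056 7026 7026 1056
1056 7026 7209 1056
1056 7026 7228 1056
1056 7026 7228 1056
1056 7026 7228 1056
1056 7026 7338 1056
1056 7026 7475 1056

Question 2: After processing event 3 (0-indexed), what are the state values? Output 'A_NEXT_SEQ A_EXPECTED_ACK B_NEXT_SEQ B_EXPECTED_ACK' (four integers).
After event 0: A_seq=1000 A_ack=7026 B_seq=7026 B_ack=1000
After event 1: A_seq=1056 A_ack=7026 B_seq=7026 B_ack=1056
After event 2: A_seq=1056 A_ack=7026 B_seq=7209 B_ack=1056
After event 3: A_seq=1056 A_ack=7026 B_seq=7228 B_ack=1056

1056 7026 7228 1056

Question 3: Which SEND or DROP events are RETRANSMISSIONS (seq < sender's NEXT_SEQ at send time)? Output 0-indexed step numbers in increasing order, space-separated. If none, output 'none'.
Answer: none

Derivation:
Step 0: SEND seq=7000 -> fresh
Step 1: SEND seq=1000 -> fresh
Step 2: DROP seq=7026 -> fresh
Step 3: SEND seq=7209 -> fresh
Step 6: SEND seq=7228 -> fresh
Step 7: SEND seq=7338 -> fresh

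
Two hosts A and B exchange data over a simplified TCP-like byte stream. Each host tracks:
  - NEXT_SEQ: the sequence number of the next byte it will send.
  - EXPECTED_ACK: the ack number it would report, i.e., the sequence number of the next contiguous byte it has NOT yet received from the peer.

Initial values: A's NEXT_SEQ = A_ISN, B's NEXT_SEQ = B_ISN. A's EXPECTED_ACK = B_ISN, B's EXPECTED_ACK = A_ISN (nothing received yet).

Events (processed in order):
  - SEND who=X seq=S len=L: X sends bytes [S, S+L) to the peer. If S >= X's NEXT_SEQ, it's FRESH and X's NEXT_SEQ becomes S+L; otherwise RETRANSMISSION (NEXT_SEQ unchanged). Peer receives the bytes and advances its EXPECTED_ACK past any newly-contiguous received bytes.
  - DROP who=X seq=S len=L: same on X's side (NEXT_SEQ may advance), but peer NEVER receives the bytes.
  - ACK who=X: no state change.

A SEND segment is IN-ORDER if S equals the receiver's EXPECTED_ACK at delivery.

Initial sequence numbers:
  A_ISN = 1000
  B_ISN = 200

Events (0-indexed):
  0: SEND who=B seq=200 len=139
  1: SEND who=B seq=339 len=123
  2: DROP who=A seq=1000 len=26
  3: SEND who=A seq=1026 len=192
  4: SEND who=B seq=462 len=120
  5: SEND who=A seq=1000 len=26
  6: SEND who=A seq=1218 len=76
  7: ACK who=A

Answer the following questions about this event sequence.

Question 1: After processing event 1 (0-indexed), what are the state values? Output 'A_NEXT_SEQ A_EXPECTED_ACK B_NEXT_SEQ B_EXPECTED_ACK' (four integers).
After event 0: A_seq=1000 A_ack=339 B_seq=339 B_ack=1000
After event 1: A_seq=1000 A_ack=462 B_seq=462 B_ack=1000

1000 462 462 1000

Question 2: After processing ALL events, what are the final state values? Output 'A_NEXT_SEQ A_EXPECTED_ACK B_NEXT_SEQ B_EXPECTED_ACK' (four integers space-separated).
Answer: 1294 582 582 1294

Derivation:
After event 0: A_seq=1000 A_ack=339 B_seq=339 B_ack=1000
After event 1: A_seq=1000 A_ack=462 B_seq=462 B_ack=1000
After event 2: A_seq=1026 A_ack=462 B_seq=462 B_ack=1000
After event 3: A_seq=1218 A_ack=462 B_seq=462 B_ack=1000
After event 4: A_seq=1218 A_ack=582 B_seq=582 B_ack=1000
After event 5: A_seq=1218 A_ack=582 B_seq=582 B_ack=1218
After event 6: A_seq=1294 A_ack=582 B_seq=582 B_ack=1294
After event 7: A_seq=1294 A_ack=582 B_seq=582 B_ack=1294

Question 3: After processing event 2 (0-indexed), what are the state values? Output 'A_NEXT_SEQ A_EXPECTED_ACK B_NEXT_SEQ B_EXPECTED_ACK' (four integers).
After event 0: A_seq=1000 A_ack=339 B_seq=339 B_ack=1000
After event 1: A_seq=1000 A_ack=462 B_seq=462 B_ack=1000
After event 2: A_seq=1026 A_ack=462 B_seq=462 B_ack=1000

1026 462 462 1000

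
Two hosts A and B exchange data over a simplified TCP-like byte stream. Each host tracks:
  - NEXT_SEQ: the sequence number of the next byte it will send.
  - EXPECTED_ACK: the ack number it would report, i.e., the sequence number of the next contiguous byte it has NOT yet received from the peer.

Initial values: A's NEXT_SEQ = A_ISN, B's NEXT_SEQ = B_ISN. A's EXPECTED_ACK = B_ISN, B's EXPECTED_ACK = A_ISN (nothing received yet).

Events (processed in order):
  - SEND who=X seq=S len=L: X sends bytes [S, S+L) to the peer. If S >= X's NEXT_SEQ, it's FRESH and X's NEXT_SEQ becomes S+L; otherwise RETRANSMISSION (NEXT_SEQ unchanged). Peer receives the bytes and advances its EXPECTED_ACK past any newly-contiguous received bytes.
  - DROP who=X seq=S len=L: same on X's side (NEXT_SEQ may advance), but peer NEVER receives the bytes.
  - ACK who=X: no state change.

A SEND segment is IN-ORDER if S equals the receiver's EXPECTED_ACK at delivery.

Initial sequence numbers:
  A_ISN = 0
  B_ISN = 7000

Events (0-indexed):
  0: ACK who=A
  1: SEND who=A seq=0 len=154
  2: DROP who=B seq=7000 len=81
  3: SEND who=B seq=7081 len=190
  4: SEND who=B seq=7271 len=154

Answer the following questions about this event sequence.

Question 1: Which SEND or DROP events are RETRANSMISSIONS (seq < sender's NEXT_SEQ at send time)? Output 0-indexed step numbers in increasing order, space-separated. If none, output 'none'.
Answer: none

Derivation:
Step 1: SEND seq=0 -> fresh
Step 2: DROP seq=7000 -> fresh
Step 3: SEND seq=7081 -> fresh
Step 4: SEND seq=7271 -> fresh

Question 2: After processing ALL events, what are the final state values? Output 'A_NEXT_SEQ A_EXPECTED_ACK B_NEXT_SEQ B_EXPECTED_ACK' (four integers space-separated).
Answer: 154 7000 7425 154

Derivation:
After event 0: A_seq=0 A_ack=7000 B_seq=7000 B_ack=0
After event 1: A_seq=154 A_ack=7000 B_seq=7000 B_ack=154
After event 2: A_seq=154 A_ack=7000 B_seq=7081 B_ack=154
After event 3: A_seq=154 A_ack=7000 B_seq=7271 B_ack=154
After event 4: A_seq=154 A_ack=7000 B_seq=7425 B_ack=154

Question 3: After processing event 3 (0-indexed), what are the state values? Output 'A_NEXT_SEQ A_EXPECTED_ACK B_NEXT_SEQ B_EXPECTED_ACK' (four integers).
After event 0: A_seq=0 A_ack=7000 B_seq=7000 B_ack=0
After event 1: A_seq=154 A_ack=7000 B_seq=7000 B_ack=154
After event 2: A_seq=154 A_ack=7000 B_seq=7081 B_ack=154
After event 3: A_seq=154 A_ack=7000 B_seq=7271 B_ack=154

154 7000 7271 154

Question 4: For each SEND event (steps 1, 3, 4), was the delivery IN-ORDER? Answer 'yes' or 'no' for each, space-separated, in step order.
Answer: yes no no

Derivation:
Step 1: SEND seq=0 -> in-order
Step 3: SEND seq=7081 -> out-of-order
Step 4: SEND seq=7271 -> out-of-order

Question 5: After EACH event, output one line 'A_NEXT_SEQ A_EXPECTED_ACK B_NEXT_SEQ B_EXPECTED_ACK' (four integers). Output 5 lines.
0 7000 7000 0
154 7000 7000 154
154 7000 7081 154
154 7000 7271 154
154 7000 7425 154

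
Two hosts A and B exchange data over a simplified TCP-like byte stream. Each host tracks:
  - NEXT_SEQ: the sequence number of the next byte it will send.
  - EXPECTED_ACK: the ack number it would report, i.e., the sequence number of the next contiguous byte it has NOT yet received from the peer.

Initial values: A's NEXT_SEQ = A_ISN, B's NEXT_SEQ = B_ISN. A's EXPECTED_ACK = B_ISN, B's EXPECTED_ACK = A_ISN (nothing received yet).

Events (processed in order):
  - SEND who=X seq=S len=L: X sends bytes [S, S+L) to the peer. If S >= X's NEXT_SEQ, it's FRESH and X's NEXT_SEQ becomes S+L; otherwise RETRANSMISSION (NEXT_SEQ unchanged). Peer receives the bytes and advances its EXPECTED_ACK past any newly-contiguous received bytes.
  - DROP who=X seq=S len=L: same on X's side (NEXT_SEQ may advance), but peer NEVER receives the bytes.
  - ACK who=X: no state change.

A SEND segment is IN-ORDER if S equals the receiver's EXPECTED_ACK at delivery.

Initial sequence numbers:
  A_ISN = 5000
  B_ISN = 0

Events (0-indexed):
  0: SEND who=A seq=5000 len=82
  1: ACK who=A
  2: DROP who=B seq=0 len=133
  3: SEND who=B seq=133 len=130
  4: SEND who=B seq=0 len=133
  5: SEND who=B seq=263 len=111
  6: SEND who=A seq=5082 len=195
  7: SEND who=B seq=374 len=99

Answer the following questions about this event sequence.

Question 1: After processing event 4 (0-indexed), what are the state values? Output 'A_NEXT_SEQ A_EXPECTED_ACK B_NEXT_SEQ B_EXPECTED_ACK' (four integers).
After event 0: A_seq=5082 A_ack=0 B_seq=0 B_ack=5082
After event 1: A_seq=5082 A_ack=0 B_seq=0 B_ack=5082
After event 2: A_seq=5082 A_ack=0 B_seq=133 B_ack=5082
After event 3: A_seq=5082 A_ack=0 B_seq=263 B_ack=5082
After event 4: A_seq=5082 A_ack=263 B_seq=263 B_ack=5082

5082 263 263 5082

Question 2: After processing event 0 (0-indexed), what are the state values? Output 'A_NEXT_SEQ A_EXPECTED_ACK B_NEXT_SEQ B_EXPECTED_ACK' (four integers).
After event 0: A_seq=5082 A_ack=0 B_seq=0 B_ack=5082

5082 0 0 5082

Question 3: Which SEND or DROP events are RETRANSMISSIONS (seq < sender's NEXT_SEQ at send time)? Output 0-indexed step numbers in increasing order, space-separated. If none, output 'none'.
Step 0: SEND seq=5000 -> fresh
Step 2: DROP seq=0 -> fresh
Step 3: SEND seq=133 -> fresh
Step 4: SEND seq=0 -> retransmit
Step 5: SEND seq=263 -> fresh
Step 6: SEND seq=5082 -> fresh
Step 7: SEND seq=374 -> fresh

Answer: 4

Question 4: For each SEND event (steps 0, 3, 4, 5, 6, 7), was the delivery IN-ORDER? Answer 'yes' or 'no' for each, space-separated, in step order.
Answer: yes no yes yes yes yes

Derivation:
Step 0: SEND seq=5000 -> in-order
Step 3: SEND seq=133 -> out-of-order
Step 4: SEND seq=0 -> in-order
Step 5: SEND seq=263 -> in-order
Step 6: SEND seq=5082 -> in-order
Step 7: SEND seq=374 -> in-order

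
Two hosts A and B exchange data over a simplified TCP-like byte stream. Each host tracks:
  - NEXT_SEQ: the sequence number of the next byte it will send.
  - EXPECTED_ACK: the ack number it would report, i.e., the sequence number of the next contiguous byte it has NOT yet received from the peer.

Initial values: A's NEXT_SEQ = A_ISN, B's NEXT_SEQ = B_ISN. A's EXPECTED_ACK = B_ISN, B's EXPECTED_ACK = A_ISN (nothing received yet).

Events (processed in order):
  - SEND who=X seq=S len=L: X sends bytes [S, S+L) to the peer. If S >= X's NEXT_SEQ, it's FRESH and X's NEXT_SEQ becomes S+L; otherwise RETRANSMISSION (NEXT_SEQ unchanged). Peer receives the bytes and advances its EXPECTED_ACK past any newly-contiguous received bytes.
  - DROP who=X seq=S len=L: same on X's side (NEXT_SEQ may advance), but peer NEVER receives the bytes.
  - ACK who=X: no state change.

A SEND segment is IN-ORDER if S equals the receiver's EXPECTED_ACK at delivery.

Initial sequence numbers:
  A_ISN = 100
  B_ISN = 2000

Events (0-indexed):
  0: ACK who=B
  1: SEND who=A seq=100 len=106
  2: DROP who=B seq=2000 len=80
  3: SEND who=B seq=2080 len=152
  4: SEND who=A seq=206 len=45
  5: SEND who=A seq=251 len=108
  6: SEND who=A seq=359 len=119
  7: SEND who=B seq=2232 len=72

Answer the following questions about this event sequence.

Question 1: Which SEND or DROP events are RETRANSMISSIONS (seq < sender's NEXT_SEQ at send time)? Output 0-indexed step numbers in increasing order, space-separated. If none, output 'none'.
Step 1: SEND seq=100 -> fresh
Step 2: DROP seq=2000 -> fresh
Step 3: SEND seq=2080 -> fresh
Step 4: SEND seq=206 -> fresh
Step 5: SEND seq=251 -> fresh
Step 6: SEND seq=359 -> fresh
Step 7: SEND seq=2232 -> fresh

Answer: none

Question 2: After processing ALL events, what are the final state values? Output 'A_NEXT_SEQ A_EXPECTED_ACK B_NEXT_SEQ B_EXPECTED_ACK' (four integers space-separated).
Answer: 478 2000 2304 478

Derivation:
After event 0: A_seq=100 A_ack=2000 B_seq=2000 B_ack=100
After event 1: A_seq=206 A_ack=2000 B_seq=2000 B_ack=206
After event 2: A_seq=206 A_ack=2000 B_seq=2080 B_ack=206
After event 3: A_seq=206 A_ack=2000 B_seq=2232 B_ack=206
After event 4: A_seq=251 A_ack=2000 B_seq=2232 B_ack=251
After event 5: A_seq=359 A_ack=2000 B_seq=2232 B_ack=359
After event 6: A_seq=478 A_ack=2000 B_seq=2232 B_ack=478
After event 7: A_seq=478 A_ack=2000 B_seq=2304 B_ack=478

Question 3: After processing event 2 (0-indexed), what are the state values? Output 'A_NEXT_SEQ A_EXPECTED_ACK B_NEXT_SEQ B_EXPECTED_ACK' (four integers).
After event 0: A_seq=100 A_ack=2000 B_seq=2000 B_ack=100
After event 1: A_seq=206 A_ack=2000 B_seq=2000 B_ack=206
After event 2: A_seq=206 A_ack=2000 B_seq=2080 B_ack=206

206 2000 2080 206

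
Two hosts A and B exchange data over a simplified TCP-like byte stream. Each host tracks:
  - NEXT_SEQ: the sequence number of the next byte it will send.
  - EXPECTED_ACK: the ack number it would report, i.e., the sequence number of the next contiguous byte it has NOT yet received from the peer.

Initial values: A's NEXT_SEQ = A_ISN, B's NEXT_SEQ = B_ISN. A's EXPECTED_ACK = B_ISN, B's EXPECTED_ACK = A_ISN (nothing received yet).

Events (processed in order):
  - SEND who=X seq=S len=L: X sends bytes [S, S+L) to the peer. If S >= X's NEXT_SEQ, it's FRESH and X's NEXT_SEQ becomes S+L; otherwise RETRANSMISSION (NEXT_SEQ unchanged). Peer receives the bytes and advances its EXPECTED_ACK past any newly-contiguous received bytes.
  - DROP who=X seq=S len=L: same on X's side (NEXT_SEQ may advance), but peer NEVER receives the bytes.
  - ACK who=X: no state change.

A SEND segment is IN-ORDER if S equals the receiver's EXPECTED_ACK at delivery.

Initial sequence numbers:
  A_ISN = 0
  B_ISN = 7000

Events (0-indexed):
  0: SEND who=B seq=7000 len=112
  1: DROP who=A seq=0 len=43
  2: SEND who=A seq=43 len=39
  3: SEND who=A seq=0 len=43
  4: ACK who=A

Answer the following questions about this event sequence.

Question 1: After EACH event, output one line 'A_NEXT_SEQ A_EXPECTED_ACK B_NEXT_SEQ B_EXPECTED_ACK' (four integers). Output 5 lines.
0 7112 7112 0
43 7112 7112 0
82 7112 7112 0
82 7112 7112 82
82 7112 7112 82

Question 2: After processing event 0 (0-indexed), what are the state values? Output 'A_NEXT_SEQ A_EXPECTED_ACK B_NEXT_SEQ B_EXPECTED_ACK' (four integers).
After event 0: A_seq=0 A_ack=7112 B_seq=7112 B_ack=0

0 7112 7112 0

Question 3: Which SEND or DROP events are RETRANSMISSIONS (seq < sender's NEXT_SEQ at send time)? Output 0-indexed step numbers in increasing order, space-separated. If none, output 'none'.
Step 0: SEND seq=7000 -> fresh
Step 1: DROP seq=0 -> fresh
Step 2: SEND seq=43 -> fresh
Step 3: SEND seq=0 -> retransmit

Answer: 3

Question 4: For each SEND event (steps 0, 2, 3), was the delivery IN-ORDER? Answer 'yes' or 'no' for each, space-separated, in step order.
Answer: yes no yes

Derivation:
Step 0: SEND seq=7000 -> in-order
Step 2: SEND seq=43 -> out-of-order
Step 3: SEND seq=0 -> in-order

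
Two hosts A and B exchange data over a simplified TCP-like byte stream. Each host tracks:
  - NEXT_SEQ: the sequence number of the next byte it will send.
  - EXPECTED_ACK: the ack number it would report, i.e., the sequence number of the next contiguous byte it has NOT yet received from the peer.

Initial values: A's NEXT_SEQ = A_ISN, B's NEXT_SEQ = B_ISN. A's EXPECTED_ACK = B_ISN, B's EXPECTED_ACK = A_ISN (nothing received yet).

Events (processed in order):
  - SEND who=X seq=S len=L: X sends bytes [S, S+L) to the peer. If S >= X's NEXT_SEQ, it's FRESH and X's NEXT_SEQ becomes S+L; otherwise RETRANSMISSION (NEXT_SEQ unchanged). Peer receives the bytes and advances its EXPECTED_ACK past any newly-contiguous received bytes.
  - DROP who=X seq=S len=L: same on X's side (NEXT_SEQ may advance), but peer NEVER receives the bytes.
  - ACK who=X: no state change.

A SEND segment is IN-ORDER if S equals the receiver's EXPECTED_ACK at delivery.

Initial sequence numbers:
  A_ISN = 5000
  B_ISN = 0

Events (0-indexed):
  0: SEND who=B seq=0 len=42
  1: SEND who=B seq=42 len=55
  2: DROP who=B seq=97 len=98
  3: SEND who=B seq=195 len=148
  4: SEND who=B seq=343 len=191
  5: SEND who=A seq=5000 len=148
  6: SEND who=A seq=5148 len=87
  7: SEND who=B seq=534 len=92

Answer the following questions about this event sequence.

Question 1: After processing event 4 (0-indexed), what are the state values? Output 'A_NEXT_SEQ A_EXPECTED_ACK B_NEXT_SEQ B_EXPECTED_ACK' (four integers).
After event 0: A_seq=5000 A_ack=42 B_seq=42 B_ack=5000
After event 1: A_seq=5000 A_ack=97 B_seq=97 B_ack=5000
After event 2: A_seq=5000 A_ack=97 B_seq=195 B_ack=5000
After event 3: A_seq=5000 A_ack=97 B_seq=343 B_ack=5000
After event 4: A_seq=5000 A_ack=97 B_seq=534 B_ack=5000

5000 97 534 5000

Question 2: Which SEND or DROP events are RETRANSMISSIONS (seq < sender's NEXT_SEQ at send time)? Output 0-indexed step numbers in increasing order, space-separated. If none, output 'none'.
Answer: none

Derivation:
Step 0: SEND seq=0 -> fresh
Step 1: SEND seq=42 -> fresh
Step 2: DROP seq=97 -> fresh
Step 3: SEND seq=195 -> fresh
Step 4: SEND seq=343 -> fresh
Step 5: SEND seq=5000 -> fresh
Step 6: SEND seq=5148 -> fresh
Step 7: SEND seq=534 -> fresh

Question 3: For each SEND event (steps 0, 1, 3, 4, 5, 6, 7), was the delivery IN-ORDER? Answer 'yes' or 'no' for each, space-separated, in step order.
Answer: yes yes no no yes yes no

Derivation:
Step 0: SEND seq=0 -> in-order
Step 1: SEND seq=42 -> in-order
Step 3: SEND seq=195 -> out-of-order
Step 4: SEND seq=343 -> out-of-order
Step 5: SEND seq=5000 -> in-order
Step 6: SEND seq=5148 -> in-order
Step 7: SEND seq=534 -> out-of-order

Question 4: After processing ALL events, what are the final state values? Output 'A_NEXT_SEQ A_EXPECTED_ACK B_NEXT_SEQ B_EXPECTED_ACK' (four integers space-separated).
After event 0: A_seq=5000 A_ack=42 B_seq=42 B_ack=5000
After event 1: A_seq=5000 A_ack=97 B_seq=97 B_ack=5000
After event 2: A_seq=5000 A_ack=97 B_seq=195 B_ack=5000
After event 3: A_seq=5000 A_ack=97 B_seq=343 B_ack=5000
After event 4: A_seq=5000 A_ack=97 B_seq=534 B_ack=5000
After event 5: A_seq=5148 A_ack=97 B_seq=534 B_ack=5148
After event 6: A_seq=5235 A_ack=97 B_seq=534 B_ack=5235
After event 7: A_seq=5235 A_ack=97 B_seq=626 B_ack=5235

Answer: 5235 97 626 5235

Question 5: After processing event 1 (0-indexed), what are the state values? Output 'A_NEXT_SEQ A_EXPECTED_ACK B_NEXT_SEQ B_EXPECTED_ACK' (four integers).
After event 0: A_seq=5000 A_ack=42 B_seq=42 B_ack=5000
After event 1: A_seq=5000 A_ack=97 B_seq=97 B_ack=5000

5000 97 97 5000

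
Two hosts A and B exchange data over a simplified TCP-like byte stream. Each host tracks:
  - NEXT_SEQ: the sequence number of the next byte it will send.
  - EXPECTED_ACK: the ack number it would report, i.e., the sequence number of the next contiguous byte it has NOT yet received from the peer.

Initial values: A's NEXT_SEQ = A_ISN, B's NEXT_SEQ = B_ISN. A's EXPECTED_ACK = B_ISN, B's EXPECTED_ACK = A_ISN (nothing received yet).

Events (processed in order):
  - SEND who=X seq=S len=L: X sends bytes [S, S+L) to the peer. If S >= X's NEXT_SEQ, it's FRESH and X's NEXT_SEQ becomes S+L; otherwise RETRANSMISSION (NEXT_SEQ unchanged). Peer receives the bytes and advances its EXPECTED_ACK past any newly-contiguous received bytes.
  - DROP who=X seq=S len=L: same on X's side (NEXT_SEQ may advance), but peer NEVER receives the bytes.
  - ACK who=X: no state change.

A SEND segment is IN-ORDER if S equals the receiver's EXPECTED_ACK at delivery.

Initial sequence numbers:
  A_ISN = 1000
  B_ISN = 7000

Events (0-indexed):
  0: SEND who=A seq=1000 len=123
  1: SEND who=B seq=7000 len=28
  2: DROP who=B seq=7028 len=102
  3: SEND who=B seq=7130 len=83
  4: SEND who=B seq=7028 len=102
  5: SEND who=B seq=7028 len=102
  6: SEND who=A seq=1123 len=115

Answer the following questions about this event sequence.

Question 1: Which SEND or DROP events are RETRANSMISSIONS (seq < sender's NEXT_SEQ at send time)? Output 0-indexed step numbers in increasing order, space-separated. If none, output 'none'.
Step 0: SEND seq=1000 -> fresh
Step 1: SEND seq=7000 -> fresh
Step 2: DROP seq=7028 -> fresh
Step 3: SEND seq=7130 -> fresh
Step 4: SEND seq=7028 -> retransmit
Step 5: SEND seq=7028 -> retransmit
Step 6: SEND seq=1123 -> fresh

Answer: 4 5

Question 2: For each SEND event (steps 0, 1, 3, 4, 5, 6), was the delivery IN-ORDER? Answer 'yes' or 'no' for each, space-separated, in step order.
Step 0: SEND seq=1000 -> in-order
Step 1: SEND seq=7000 -> in-order
Step 3: SEND seq=7130 -> out-of-order
Step 4: SEND seq=7028 -> in-order
Step 5: SEND seq=7028 -> out-of-order
Step 6: SEND seq=1123 -> in-order

Answer: yes yes no yes no yes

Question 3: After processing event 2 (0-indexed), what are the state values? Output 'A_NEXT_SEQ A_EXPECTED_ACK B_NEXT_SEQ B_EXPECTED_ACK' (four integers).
After event 0: A_seq=1123 A_ack=7000 B_seq=7000 B_ack=1123
After event 1: A_seq=1123 A_ack=7028 B_seq=7028 B_ack=1123
After event 2: A_seq=1123 A_ack=7028 B_seq=7130 B_ack=1123

1123 7028 7130 1123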